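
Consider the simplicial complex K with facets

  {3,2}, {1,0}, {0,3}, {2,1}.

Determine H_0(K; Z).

K has 4 vertices, 4 edges.
rank ∂_0 = 0, rank ∂_1 = 3 ⇒ b_0 = 4 − 0 − 3 = 1; all invariant factors of ∂_1 are 1 so no torsion. So H_0 = Z.

H_0 = Z.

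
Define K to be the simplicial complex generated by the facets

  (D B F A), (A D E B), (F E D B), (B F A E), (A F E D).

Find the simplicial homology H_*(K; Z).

We work with the vertex ordering A < B < D < E < F. The simplices of K, each written with vertices in increasing order, are:

  0-simplices (5): A, B, D, E, F
  1-simplices (10): AB, AD, AE, AF, BD, BE, BF, DE, DF, EF
  2-simplices (10): ABD, ABE, ABF, ADE, ADF, AEF, BDE, BDF, BEF, DEF
  3-simplices (5): ABDE, ABDF, ABEF, ADEF, BDEF

Hence C_0 ≅ Z^5, C_1 ≅ Z^10, C_2 ≅ Z^10, C_3 ≅ Z^5.

∂_1: C_1 → C_0 maps an edge to its endpoints' difference, ∂[p,q] = q − p. For instance
  ∂BD = D − B.
This gives a 5×10 integer matrix of rank 4; reducing to Smith normal form yields diagonal entries (1,1,1,1).

∂_2: C_2 → C_1 sends each 2-simplex [p,q,r] to [q,r] − [p,r] + [p,q]. For instance
  ∂BDE = DE − BE + BD,
  ∂BDF = DF − BF + BD.
As a 10×10 matrix over Z this has rank 6, with invariant factors (1,1,1,1,1,1).

∂_3: C_3 → C_2 sends each 3-simplex σ to the alternating sum Σ_i (−1)^i (σ with its i-th vertex removed). For instance
  ∂ADEF = DEF − AEF + ADF − ADE,
  ∂ABDE = BDE − ADE + ABE − ABD.
This gives a 10×5 integer matrix of rank 4; reducing to Smith normal form yields diagonal entries (1,1,1,1).

Now H_k = ker ∂_k / im ∂_{k+1}, so:

  H_0: rank C_0 − rank ∂_1 = 5 − 4 = 1, and the invariant factors of ∂_1 are all 1, so H_0 = Z.
  H_1: rank ker ∂_1 − rank ∂_2 = (10 − 4) − 6 = 0, and the invariant factors of ∂_2 are all 1, so H_1 = 0.
  H_2: rank ker ∂_2 − rank ∂_3 = (10 − 6) − 4 = 0, and the invariant factors of ∂_3 are all 1, so H_2 = 0.
  H_3: rank ker ∂_3 − rank ∂_4 = (5 − 4) − 0 = 1, and there is no ∂_4, so H_3 = Z.

As a check, the Euler characteristic is 5 − 10 + 10 − 5 = 0, which agrees with 1 − 0 + 0 − 1 = 0.

H_0 = Z,  H_1 = 0,  H_2 = 0,  H_3 = Z.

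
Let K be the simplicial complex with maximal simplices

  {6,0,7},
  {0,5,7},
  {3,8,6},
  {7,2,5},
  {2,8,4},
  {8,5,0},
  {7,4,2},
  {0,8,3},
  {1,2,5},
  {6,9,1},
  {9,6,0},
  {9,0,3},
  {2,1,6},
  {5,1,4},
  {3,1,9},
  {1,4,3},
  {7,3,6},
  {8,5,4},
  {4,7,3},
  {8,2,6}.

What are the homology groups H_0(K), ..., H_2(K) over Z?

Fix the vertex order 0 < 1 < 2 < 3 < 4 < 5 < 6 < 7 < 8 < 9 and write every simplex with vertices in increasing order. Then dim K = 2 and the simplices of K are:

  0-simplices (10): [0], [1], [2], [3], [4], [5], [6], [7], [8], [9]
  1-simplices (30): (30 of them)
  2-simplices (20): (20 of them)

giving chain groups C_0 ≅ Z^10, C_1 ≅ Z^30, C_2 ≅ Z^20.

∂_1: C_1 → C_0 is given by ∂[p,q] = [q] − [p]. For instance
  ∂[3,8] = [8] − [3].
As a 10×30 matrix over Z this has rank 9, with invariant factors (1,1,1,1,1,1,1,1,1).

Boundary ∂_2: C_2 → C_1 acts by ∂[p,q,r] = [q,r] − [p,r] + [p,q]. For instance
  ∂[0,5,7] = [5,7] − [0,7] + [0,5],
  ∂[2,5,7] = [5,7] − [2,7] + [2,5].
The resulting 30×20 matrix has rank 20, and its Smith normal form has invariant factors (1,1,1,1,1,1,1,1,1,1,1,1,1,1,1,1,1,1,1,2).

Now H_k = ker ∂_k / im ∂_{k+1}, so:

  H_0: rank C_0 − rank ∂_1 = 10 − 9 = 1, and the invariant factors of ∂_1 are all 1, so H_0 = Z.
  H_1: rank ker ∂_1 − rank ∂_2 = (30 − 9) − 20 = 1, and ∂_2 has invariant factor 2 > 1, so H_1 = Z ⊕ Z_2.
  H_2: rank ker ∂_2 − rank ∂_3 = (20 − 20) − 0 = 0, and there is no ∂_3, so H_2 = 0.

As a check, the Euler characteristic is 10 − 30 + 20 = 0, which agrees with 1 − 1 + 0 = 0.
(K is a triangulation of the Klein bottle.)

H_0 ≅ Z,  H_1 ≅ Z ⊕ Z_2,  H_2 = 0.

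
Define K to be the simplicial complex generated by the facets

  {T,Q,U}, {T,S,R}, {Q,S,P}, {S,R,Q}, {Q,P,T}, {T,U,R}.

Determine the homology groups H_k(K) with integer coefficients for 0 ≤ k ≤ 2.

Order the vertices as P < Q < R < S < T < U. Listing each simplex with vertices in this order, K has dimension 2 with simplices:

  0-simplices (6): P, Q, R, S, T, U
  1-simplices (12): PQ, PS, PT, QR, QS, QT, QU, RS, RT, RU, ST, TU
  2-simplices (6): PQS, PQT, QRS, QTU, RST, RTU

giving chain groups C_0 ≅ Z^6, C_1 ≅ Z^12, C_2 ≅ Z^6.

Boundary ∂_1: C_1 → C_0 sends each edge [p,q] (with p < q) to q − p. For instance
  ∂ST = T − S.
The resulting 6×12 matrix has rank 5, and its Smith normal form has invariant factors (1,1,1,1,1).

Boundary ∂_2: C_2 → C_1 sends each 2-simplex [p,q,r] to [q,r] − [p,r] + [p,q]. For instance
  ∂QRS = RS − QS + QR,
  ∂PQT = QT − PT + PQ.
The resulting 12×6 matrix has rank 6, and its Smith normal form has invariant factors (1,1,1,1,1,1).

Now H_k = ker ∂_k / im ∂_{k+1}, so:

  H_0: rank C_0 − rank ∂_1 = 6 − 5 = 1, and the invariant factors of ∂_1 are all 1, so H_0 = Z.
  H_1: rank ker ∂_1 − rank ∂_2 = (12 − 5) − 6 = 1, and the invariant factors of ∂_2 are all 1, so H_1 = Z.
  H_2: rank ker ∂_2 − rank ∂_3 = (6 − 6) − 0 = 0, and there is no ∂_3, so H_2 = 0.

(K is a triangulation of the cylinder S^1 x I.)

H_0 = Z,  H_1 = Z,  H_2 = 0.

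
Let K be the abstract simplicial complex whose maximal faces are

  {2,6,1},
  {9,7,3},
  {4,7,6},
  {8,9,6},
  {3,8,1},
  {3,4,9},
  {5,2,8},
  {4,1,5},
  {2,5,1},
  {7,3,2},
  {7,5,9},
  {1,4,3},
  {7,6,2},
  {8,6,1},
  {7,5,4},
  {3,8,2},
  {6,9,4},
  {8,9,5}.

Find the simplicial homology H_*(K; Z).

We work with the vertex ordering 1 < 2 < 3 < 4 < 5 < 6 < 7 < 8 < 9. The simplices of K, each written with vertices in increasing order, are:

  0-simplices (9): [1], [2], [3], [4], [5], [6], [7], [8], [9]
  1-simplices (27): (27 of them)
  2-simplices (18): [1,2,5], [1,2,6], [1,3,4], [1,3,8], [1,4,5], [1,6,8], [2,3,7], [2,3,8], [2,5,8], [2,6,7], [3,4,9], [3,7,9], [4,5,7], [4,6,7], [4,6,9], [5,7,9], [5,8,9], [6,8,9]

so the chain groups are C_0 ≅ Z^9, C_1 ≅ Z^27, C_2 ≅ Z^18.

The boundary map ∂_1: C_1 → C_0 maps an edge to its endpoints' difference, ∂[p,q] = q − p. For instance
  ∂[4,7] = [7] − [4].
As a 9×27 matrix over Z this has rank 8, with invariant factors (1,1,1,1,1,1,1,1).

∂_2: C_2 → C_1 acts by ∂[p,q,r] = [q,r] − [p,r] + [p,q]. For instance
  ∂[4,6,9] = [6,9] − [4,9] + [4,6],
  ∂[1,2,6] = [2,6] − [1,6] + [1,2].
The resulting 27×18 matrix has rank 18, and its Smith normal form has invariant factors (1,1,1,1,1,1,1,1,1,1,1,1,1,1,1,1,1,2).

Reading off H_k = ker ∂_k / im ∂_{k+1}:

  H_0: rank C_0 − rank ∂_1 = 9 − 8 = 1, and the invariant factors of ∂_1 are all 1, so H_0 = Z.
  H_1: rank ker ∂_1 − rank ∂_2 = (27 − 8) − 18 = 1, and ∂_2 has invariant factor 2 > 1, so H_1 = Z ⊕ Z/2Z.
  H_2: rank ker ∂_2 − rank ∂_3 = (18 − 18) − 0 = 0, and there is no ∂_3, so H_2 = 0.

H_0 = Z,  H_1 = Z ⊕ Z/2Z,  H_2 = 0.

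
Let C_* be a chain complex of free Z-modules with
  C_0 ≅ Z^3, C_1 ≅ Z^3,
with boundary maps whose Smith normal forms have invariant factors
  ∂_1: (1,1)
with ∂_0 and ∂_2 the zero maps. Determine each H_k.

H_0 = Z,  H_1 = Z.

H_0: b_0 = 3 − 0 − 2 = 1; torsion from ∂_1 factors > 1: none. So H_0 = Z.
H_1: b_1 = 3 − 2 − 0 = 1; torsion from ∂_2 factors > 1: none. So H_1 = Z.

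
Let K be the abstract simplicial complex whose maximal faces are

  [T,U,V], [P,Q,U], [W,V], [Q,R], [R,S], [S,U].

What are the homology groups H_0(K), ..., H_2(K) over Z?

K has 8 vertices, 10 edges, 2 triangles.
rank ∂_0 = 0, rank ∂_1 = 7 ⇒ b_0 = 8 − 0 − 7 = 1; all invariant factors of ∂_1 are 1 so no torsion. So H_0 = Z.
rank ∂_1 = 7, rank ∂_2 = 2 ⇒ b_1 = 10 − 7 − 2 = 1; all invariant factors of ∂_2 are 1 so no torsion. So H_1 = Z.
rank ∂_2 = 2, rank ∂_3 = 0 ⇒ b_2 = 2 − 2 − 0 = 0. So H_2 = 0.

H_0 = Z,  H_1 = Z,  H_2 = 0.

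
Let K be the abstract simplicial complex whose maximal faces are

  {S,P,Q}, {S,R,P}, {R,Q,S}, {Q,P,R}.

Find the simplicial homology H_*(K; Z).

H_0 = Z,  H_1 = 0,  H_2 = Z.

Take the total order P < Q < R < S on the vertex set. Then K (dimension 2) consists of the simplices:

  0-simplices (4): P, Q, R, S
  1-simplices (6): PQ, PR, PS, QR, QS, RS
  2-simplices (4): PQR, PQS, PRS, QRS

so the chain groups are C_0 ≅ Z^4, C_1 ≅ Z^6, C_2 ≅ Z^4.

∂_1: C_1 → C_0 maps an edge to its endpoints' difference, ∂[p,q] = q − p.
This gives a 4×6 integer matrix of rank 3; reducing to Smith normal form yields diagonal entries (1,1,1).

Boundary ∂_2: C_2 → C_1 sends each 2-simplex [p,q,r] to [q,r] − [p,r] + [p,q]. For instance
  ∂PQS = QS − PS + PQ,
  ∂PRS = RS − PS + PR.
The 6×4 boundary matrix has rank 3 and Smith normal form diag(1,1,1).

Reading off H_k = ker ∂_k / im ∂_{k+1}:

  H_0: rank C_0 − rank ∂_1 = 4 − 3 = 1, and the invariant factors of ∂_1 are all 1, so H_0 ≅ Z.
  H_1: rank ker ∂_1 − rank ∂_2 = (6 − 3) − 3 = 0, and the invariant factors of ∂_2 are all 1, so H_1 ≅ 0.
  H_2: rank ker ∂_2 − rank ∂_3 = (4 − 3) − 0 = 1, and there is no ∂_3, so H_2 ≅ Z.

As a check, the Euler characteristic is 4 − 6 + 4 = 2, which agrees with 1 − 0 + 1 = 2.
(K is a triangulation of the 2-sphere S^2.)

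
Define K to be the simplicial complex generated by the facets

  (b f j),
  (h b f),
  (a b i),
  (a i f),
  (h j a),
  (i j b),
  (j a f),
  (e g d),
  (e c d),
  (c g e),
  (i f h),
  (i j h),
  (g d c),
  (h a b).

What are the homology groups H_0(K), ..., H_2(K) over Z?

H_0 ≅ Z^2,  H_1 ≅ Z/2,  H_2 ≅ Z.

Order the vertices as a < b < c < d < e < f < g < h < i < j. Listing each simplex with vertices in this order, K has dimension 2 with simplices:

  0-simplices (10): a, b, c, d, e, f, g, h, i, j
  1-simplices (21): ab, af, ah, ai, aj, bf, bh, bi, bj, cd, ce, cg, de, dg, eg, fh, fi, fj, hi, hj, ij
  2-simplices (14): abh, abi, afi, afj, ahj, bfh, bfj, bij, cde, cdg, ceg, deg, fhi, hij

so the chain groups are C_0 ≅ Z^10, C_1 ≅ Z^21, C_2 ≅ Z^14.

The boundary map ∂_1: C_1 → C_0 maps an edge to its endpoints' difference, ∂[p,q] = q − p.
As a 10×21 matrix over Z this has rank 8, with invariant factors (1,1,1,1,1,1,1,1).

Boundary ∂_2: C_2 → C_1 acts by ∂[p,q,r] = [q,r] − [p,r] + [p,q]. For instance
  ∂cde = de − ce + cd,
  ∂deg = eg − dg + de.
This gives a 21×14 integer matrix of rank 13; reducing to Smith normal form yields diagonal entries (1,1,1,1,1,1,1,1,1,1,1,1,2).

Reading off H_k = ker ∂_k / im ∂_{k+1}:

  H_0: rank C_0 − rank ∂_1 = 10 − 8 = 2, and the invariant factors of ∂_1 are all 1, so H_0 ≅ Z^2.
  H_1: rank ker ∂_1 − rank ∂_2 = (21 − 8) − 13 = 0, and ∂_2 has invariant factor 2 > 1, so H_1 ≅ Z/2.
  H_2: rank ker ∂_2 − rank ∂_3 = (14 − 13) − 0 = 1, and there is no ∂_3, so H_2 ≅ Z.

As a check, the Euler characteristic is 10 − 21 + 14 = 3, which agrees with 2 − 0 + 1 = 3.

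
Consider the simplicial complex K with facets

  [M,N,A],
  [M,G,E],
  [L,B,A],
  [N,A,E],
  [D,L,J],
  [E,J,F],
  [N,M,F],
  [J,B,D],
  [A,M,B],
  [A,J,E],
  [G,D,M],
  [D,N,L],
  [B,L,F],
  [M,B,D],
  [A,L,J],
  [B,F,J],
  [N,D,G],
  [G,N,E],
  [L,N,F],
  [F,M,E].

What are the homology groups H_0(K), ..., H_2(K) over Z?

H_0 = Z,  H_1 = Z ⊕ Z_2,  H_2 = 0.

Fix the vertex order A < B < D < E < F < G < J < L < M < N and write every simplex with vertices in increasing order. Then dim K = 2 and the simplices of K are:

  0-simplices (10): A, B, D, E, F, G, J, L, M, N
  1-simplices (30): AB, AE, AJ, AL, AM, AN, BD, BF, BJ, BL, BM, DG, DJ, DL, DM, DN, EF, EG, EJ, EM, EN, FJ, FL, FM, FN, GM, GN, JL, LN, MN
  2-simplices (20): ABL, ABM, AEJ, AEN, AJL, AMN, BDJ, BDM, BFJ, BFL, DGM, DGN, DJL, DLN, EFJ, EFM, EGM, EGN, FLN, FMN

so the chain groups are C_0 ≅ Z^10, C_1 ≅ Z^30, C_2 ≅ Z^20.

Boundary ∂_1: C_1 → C_0 sends each edge [p,q] (with p < q) to q − p. For instance
  ∂DM = M − D.
The resulting 10×30 matrix has rank 9, and its Smith normal form has invariant factors (1,1,1,1,1,1,1,1,1).

Boundary ∂_2: C_2 → C_1 sends each 2-simplex [p,q,r] to [q,r] − [p,r] + [p,q]. For instance
  ∂BFL = FL − BL + BF,
  ∂EGN = GN − EN + EG.
This gives a 30×20 integer matrix of rank 20; reducing to Smith normal form yields diagonal entries (1,1,1,1,1,1,1,1,1,1,1,1,1,1,1,1,1,1,1,2).

Computing H_k = (kernel of ∂_k) / (image of ∂_{k+1}):

  H_0: rank C_0 − rank ∂_1 = 10 − 9 = 1, and the invariant factors of ∂_1 are all 1, so H_0 ≅ Z.
  H_1: rank ker ∂_1 − rank ∂_2 = (30 − 9) − 20 = 1, and ∂_2 has invariant factor 2 > 1, so H_1 ≅ Z ⊕ Z_2.
  H_2: rank ker ∂_2 − rank ∂_3 = (20 − 20) − 0 = 0, and there is no ∂_3, so H_2 ≅ 0.

(K is a triangulation of the Klein bottle.)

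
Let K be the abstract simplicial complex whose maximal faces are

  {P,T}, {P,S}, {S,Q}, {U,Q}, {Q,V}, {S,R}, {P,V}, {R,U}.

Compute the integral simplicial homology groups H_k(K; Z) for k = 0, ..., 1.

H_0 = Z,  H_1 = Z^2.

K has 7 vertices, 8 edges.
rank ∂_0 = 0, rank ∂_1 = 6 ⇒ b_0 = 7 − 0 − 6 = 1; all invariant factors of ∂_1 are 1 so no torsion. So H_0 = Z.
rank ∂_1 = 6, rank ∂_2 = 0 ⇒ b_1 = 8 − 6 − 0 = 2. So H_1 = Z^2.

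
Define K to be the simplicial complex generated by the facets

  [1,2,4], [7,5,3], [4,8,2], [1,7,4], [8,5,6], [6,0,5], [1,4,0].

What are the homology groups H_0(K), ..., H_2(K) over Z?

Order the vertices as 0 < 1 < 2 < 3 < 4 < 5 < 6 < 7 < 8. Listing each simplex with vertices in this order, K has dimension 2 with simplices:

  0-simplices (9): [0], [1], [2], [3], [4], [5], [6], [7], [8]
  1-simplices (17): [0,1], [0,4], [0,5], [0,6], [1,2], [1,4], [1,7], [2,4], [2,8], [3,5], [3,7], [4,7], [4,8], [5,6], [5,7], [5,8], [6,8]
  2-simplices (7): [0,1,4], [0,5,6], [1,2,4], [1,4,7], [2,4,8], [3,5,7], [5,6,8]

giving chain groups C_0 ≅ Z^9, C_1 ≅ Z^17, C_2 ≅ Z^7.

The boundary map ∂_1: C_1 → C_0 maps an edge to its endpoints' difference, ∂[p,q] = q − p.
This gives a 9×17 integer matrix of rank 8; reducing to Smith normal form yields diagonal entries (1,1,1,1,1,1,1,1).

∂_2: C_2 → C_1 acts by ∂[p,q,r] = [q,r] − [p,r] + [p,q]. For instance
  ∂[0,1,4] = [1,4] − [0,4] + [0,1],
  ∂[3,5,7] = [5,7] − [3,7] + [3,5].
The resulting 17×7 matrix has rank 7, and its Smith normal form has invariant factors (1,1,1,1,1,1,1).

From H_k ≅ ker(∂_k) / im(∂_{k+1}) we obtain:

  H_0: rank C_0 − rank ∂_1 = 9 − 8 = 1, and the invariant factors of ∂_1 are all 1, so H_0 = Z.
  H_1: rank ker ∂_1 − rank ∂_2 = (17 − 8) − 7 = 2, and the invariant factors of ∂_2 are all 1, so H_1 = Z^2.
  H_2: rank ker ∂_2 − rank ∂_3 = (7 − 7) − 0 = 0, and there is no ∂_3, so H_2 = 0.

H_0 = Z,  H_1 = Z^2,  H_2 = 0.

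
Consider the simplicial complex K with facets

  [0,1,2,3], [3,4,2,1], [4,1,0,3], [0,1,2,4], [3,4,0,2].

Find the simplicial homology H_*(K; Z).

H_0 ≅ Z,  H_1 = 0,  H_2 = 0,  H_3 ≅ Z.

Take the total order 0 < 1 < 2 < 3 < 4 on the vertex set. Then K (dimension 3) consists of the simplices:

  0-simplices (5): [0], [1], [2], [3], [4]
  1-simplices (10): [0,1], [0,2], [0,3], [0,4], [1,2], [1,3], [1,4], [2,3], [2,4], [3,4]
  2-simplices (10): [0,1,2], [0,1,3], [0,1,4], [0,2,3], [0,2,4], [0,3,4], [1,2,3], [1,2,4], [1,3,4], [2,3,4]
  3-simplices (5): [0,1,2,3], [0,1,2,4], [0,1,3,4], [0,2,3,4], [1,2,3,4]

so the chain groups are C_0 ≅ Z^5, C_1 ≅ Z^10, C_2 ≅ Z^10, C_3 ≅ Z^5.

∂_1: C_1 → C_0 maps an edge to its endpoints' difference, ∂[p,q] = q − p.
The 5×10 boundary matrix has rank 4 and Smith normal form diag(1,1,1,1).

The boundary map ∂_2: C_2 → C_1 sends each 2-simplex [p,q,r] to [q,r] − [p,r] + [p,q]. For instance
  ∂[0,1,2] = [1,2] − [0,2] + [0,1],
  ∂[0,1,4] = [1,4] − [0,4] + [0,1].
The resulting 10×10 matrix has rank 6, and its Smith normal form has invariant factors (1,1,1,1,1,1).

∂_3: C_3 → C_2 sends each 3-simplex σ to the alternating sum Σ_i (−1)^i (σ with its i-th vertex removed). For instance
  ∂[1,2,3,4] = [2,3,4] − [1,3,4] + [1,2,4] − [1,2,3],
  ∂[0,1,2,4] = [1,2,4] − [0,2,4] + [0,1,4] − [0,1,2].
The 10×5 boundary matrix has rank 4 and Smith normal form diag(1,1,1,1).

Computing H_k = (kernel of ∂_k) / (image of ∂_{k+1}):

  H_0: rank C_0 − rank ∂_1 = 5 − 4 = 1, and the invariant factors of ∂_1 are all 1, so H_0 ≅ Z.
  H_1: rank ker ∂_1 − rank ∂_2 = (10 − 4) − 6 = 0, and the invariant factors of ∂_2 are all 1, so H_1 ≅ 0.
  H_2: rank ker ∂_2 − rank ∂_3 = (10 − 6) − 4 = 0, and the invariant factors of ∂_3 are all 1, so H_2 ≅ 0.
  H_3: rank ker ∂_3 − rank ∂_4 = (5 − 4) − 0 = 1, and there is no ∂_4, so H_3 ≅ Z.

As a check, the Euler characteristic is 5 − 10 + 10 − 5 = 0, which agrees with 1 − 0 + 0 − 1 = 0.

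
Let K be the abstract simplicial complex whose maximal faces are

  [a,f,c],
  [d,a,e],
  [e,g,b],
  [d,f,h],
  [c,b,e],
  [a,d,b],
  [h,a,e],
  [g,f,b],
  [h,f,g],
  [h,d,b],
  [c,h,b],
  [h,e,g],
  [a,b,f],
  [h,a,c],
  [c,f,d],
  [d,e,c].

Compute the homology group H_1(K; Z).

Order the vertices as a < b < c < d < e < f < g < h. Listing each simplex with vertices in this order, K has dimension 2 with simplices:

  0-simplices (8): a, b, c, d, e, f, g, h
  1-simplices (24): ab, ac, ad, ae, af, ah, bc, bd, be, bf, bg, bh, cd, ce, cf, ch, de, df, dh, eg, eh, fg, fh, gh
  2-simplices (16): abd, abf, acf, ach, ade, aeh, bce, bch, bdh, beg, bfg, cde, cdf, dfh, egh, fgh

giving chain groups C_0 ≅ Z^8, C_1 ≅ Z^24, C_2 ≅ Z^16.

∂_1: C_1 → C_0 sends each edge [p,q] (with p < q) to q − p. For instance
  ∂ce = e − c.
The resulting 8×24 matrix has rank 7, and its Smith normal form has invariant factors (1,1,1,1,1,1,1).

∂_2: C_2 → C_1 acts by ∂[p,q,r] = [q,r] − [p,r] + [p,q]. For instance
  ∂fgh = gh − fh + fg,
  ∂egh = gh − eh + eg.
As a 24×16 matrix over Z this has rank 15, with invariant factors (1,1,1,1,1,1,1,1,1,1,1,1,1,1,1).

Reading off H_k = ker ∂_k / im ∂_{k+1}:

  H_1: rank ker ∂_1 − rank ∂_2 = (24 − 7) − 15 = 2, and the invariant factors of ∂_2 are all 1, so H_1 ≅ Z^2.

(K is a triangulation of the torus T^2.)

H_1 = Z^2.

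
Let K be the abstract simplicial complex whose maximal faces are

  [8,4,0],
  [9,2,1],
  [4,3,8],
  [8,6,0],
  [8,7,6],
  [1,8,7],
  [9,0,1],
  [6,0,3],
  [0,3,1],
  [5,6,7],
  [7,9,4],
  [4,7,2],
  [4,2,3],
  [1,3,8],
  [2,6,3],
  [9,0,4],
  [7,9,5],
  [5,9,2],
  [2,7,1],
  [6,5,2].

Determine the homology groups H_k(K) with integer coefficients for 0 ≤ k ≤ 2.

Take the total order 0 < 1 < 2 < 3 < 4 < 5 < 6 < 7 < 8 < 9 on the vertex set. Then K (dimension 2) consists of the simplices:

  0-simplices (10): [0], [1], [2], [3], [4], [5], [6], [7], [8], [9]
  1-simplices (30): (30 of them)
  2-simplices (20): (20 of them)

Hence C_0 ≅ Z^10, C_1 ≅ Z^30, C_2 ≅ Z^20.

The boundary map ∂_1: C_1 → C_0 sends each edge [p,q] (with p < q) to q − p. For instance
  ∂[1,9] = [9] − [1].
The resulting 10×30 matrix has rank 9, and its Smith normal form has invariant factors (1,1,1,1,1,1,1,1,1).

Boundary ∂_2: C_2 → C_1 maps a triangle to the signed sum of its edges. For instance
  ∂[1,7,8] = [7,8] − [1,8] + [1,7],
  ∂[1,2,7] = [2,7] − [1,7] + [1,2].
As a 30×20 matrix over Z this has rank 20, with invariant factors (1,1,1,1,1,1,1,1,1,1,1,1,1,1,1,1,1,1,1,2).

Reading off H_k = ker ∂_k / im ∂_{k+1}:

  H_0: rank C_0 − rank ∂_1 = 10 − 9 = 1, and the invariant factors of ∂_1 are all 1, so H_0 = Z.
  H_1: rank ker ∂_1 − rank ∂_2 = (30 − 9) − 20 = 1, and ∂_2 has invariant factor 2 > 1, so H_1 = Z ⊕ Z/2.
  H_2: rank ker ∂_2 − rank ∂_3 = (20 − 20) − 0 = 0, and there is no ∂_3, so H_2 = 0.

H_0 = Z,  H_1 = Z ⊕ Z/2,  H_2 = 0.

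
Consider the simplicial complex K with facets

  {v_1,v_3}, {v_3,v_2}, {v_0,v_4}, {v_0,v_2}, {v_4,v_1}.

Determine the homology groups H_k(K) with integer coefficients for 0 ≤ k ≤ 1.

Fix the vertex order v_0 < v_1 < v_2 < v_3 < v_4 and write every simplex with vertices in increasing order. Then dim K = 1 and the simplices of K are:

  0-simplices (5): [v_0], [v_1], [v_2], [v_3], [v_4]
  1-simplices (5): [v_0,v_2], [v_0,v_4], [v_1,v_3], [v_1,v_4], [v_2,v_3]

Hence C_0 ≅ Z^5, C_1 ≅ Z^5.

The boundary map ∂_1: C_1 → C_0 sends each edge [p,q] (with p < q) to q − p.
This gives a 5×5 integer matrix of rank 4; reducing to Smith normal form yields diagonal entries (1,1,1,1).

Computing H_k = (kernel of ∂_k) / (image of ∂_{k+1}):

  H_0: rank C_0 − rank ∂_1 = 5 − 4 = 1, and the invariant factors of ∂_1 are all 1, so H_0 = Z.
  H_1: rank ker ∂_1 − rank ∂_2 = (5 − 4) − 0 = 1, and there is no ∂_2, so H_1 = Z.

H_0 = Z,  H_1 = Z.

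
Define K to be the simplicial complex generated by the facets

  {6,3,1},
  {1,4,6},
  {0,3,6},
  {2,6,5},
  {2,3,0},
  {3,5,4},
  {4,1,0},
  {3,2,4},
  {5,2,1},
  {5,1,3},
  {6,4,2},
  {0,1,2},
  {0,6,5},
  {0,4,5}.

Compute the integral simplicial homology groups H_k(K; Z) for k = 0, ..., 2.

H_0 = Z,  H_1 = Z^2,  H_2 = Z.

Fix the vertex order 0 < 1 < 2 < 3 < 4 < 5 < 6 and write every simplex with vertices in increasing order. Then dim K = 2 and the simplices of K are:

  0-simplices (7): [0], [1], [2], [3], [4], [5], [6]
  1-simplices (21): [0,1], [0,2], [0,3], [0,4], [0,5], [0,6], [1,2], [1,3], [1,4], [1,5], [1,6], [2,3], [2,4], [2,5], [2,6], [3,4], [3,5], [3,6], [4,5], [4,6], [5,6]
  2-simplices (14): [0,1,2], [0,1,4], [0,2,3], [0,3,6], [0,4,5], [0,5,6], [1,2,5], [1,3,5], [1,3,6], [1,4,6], [2,3,4], [2,4,6], [2,5,6], [3,4,5]

Hence C_0 ≅ Z^7, C_1 ≅ Z^21, C_2 ≅ Z^14.

The boundary map ∂_1: C_1 → C_0 sends each edge [p,q] (with p < q) to q − p. For instance
  ∂[1,2] = [2] − [1].
The resulting 7×21 matrix has rank 6, and its Smith normal form has invariant factors (1,1,1,1,1,1).

The boundary map ∂_2: C_2 → C_1 acts by ∂[p,q,r] = [q,r] − [p,r] + [p,q]. For instance
  ∂[1,3,5] = [3,5] − [1,5] + [1,3],
  ∂[1,3,6] = [3,6] − [1,6] + [1,3].
As a 21×14 matrix over Z this has rank 13, with invariant factors (1,1,1,1,1,1,1,1,1,1,1,1,1).

From H_k ≅ ker(∂_k) / im(∂_{k+1}) we obtain:

  H_0: rank C_0 − rank ∂_1 = 7 − 6 = 1, and the invariant factors of ∂_1 are all 1, so H_0 = Z.
  H_1: rank ker ∂_1 − rank ∂_2 = (21 − 6) − 13 = 2, and the invariant factors of ∂_2 are all 1, so H_1 = Z^2.
  H_2: rank ker ∂_2 − rank ∂_3 = (14 − 13) − 0 = 1, and there is no ∂_3, so H_2 = Z.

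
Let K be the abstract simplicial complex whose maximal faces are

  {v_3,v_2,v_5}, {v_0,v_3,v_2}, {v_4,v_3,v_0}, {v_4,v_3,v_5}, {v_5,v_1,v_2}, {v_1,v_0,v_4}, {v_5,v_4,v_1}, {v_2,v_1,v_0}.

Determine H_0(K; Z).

H_0 ≅ Z.

Order the vertices as v_0 < v_1 < v_2 < v_3 < v_4 < v_5. Listing each simplex with vertices in this order, K has dimension 2 with simplices:

  0-simplices (6): [v_0], [v_1], [v_2], [v_3], [v_4], [v_5]
  1-simplices (12): [v_0,v_1], [v_0,v_2], [v_0,v_3], [v_0,v_4], [v_1,v_2], [v_1,v_4], [v_1,v_5], [v_2,v_3], [v_2,v_5], [v_3,v_4], [v_3,v_5], [v_4,v_5]
  2-simplices (8): [v_0,v_1,v_2], [v_0,v_1,v_4], [v_0,v_2,v_3], [v_0,v_3,v_4], [v_1,v_2,v_5], [v_1,v_4,v_5], [v_2,v_3,v_5], [v_3,v_4,v_5]

giving chain groups C_0 ≅ Z^6, C_1 ≅ Z^12, C_2 ≅ Z^8.

The boundary map ∂_1: C_1 → C_0 is given by ∂[p,q] = [q] − [p]. For instance
  ∂[v_0,v_2] = [v_2] − [v_0].
As a 6×12 matrix over Z this has rank 5, with invariant factors (1,1,1,1,1).

Boundary ∂_2: C_2 → C_1 acts by ∂[p,q,r] = [q,r] − [p,r] + [p,q]. For instance
  ∂[v_0,v_1,v_2] = [v_1,v_2] − [v_0,v_2] + [v_0,v_1],
  ∂[v_0,v_1,v_4] = [v_1,v_4] − [v_0,v_4] + [v_0,v_1].
The 12×8 boundary matrix has rank 7 and Smith normal form diag(1,1,1,1,1,1,1).

From H_k ≅ ker(∂_k) / im(∂_{k+1}) we obtain:

  H_0: rank C_0 − rank ∂_1 = 6 − 5 = 1, and the invariant factors of ∂_1 are all 1, so H_0 ≅ Z.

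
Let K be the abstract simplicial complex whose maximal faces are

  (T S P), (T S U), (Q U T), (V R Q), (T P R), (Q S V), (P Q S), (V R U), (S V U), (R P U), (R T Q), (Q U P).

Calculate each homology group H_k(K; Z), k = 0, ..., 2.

H_0 = Z,  H_1 = Z/2,  H_2 = 0.

Order the vertices as P < Q < R < S < T < U < V. Listing each simplex with vertices in this order, K has dimension 2 with simplices:

  0-simplices (7): P, Q, R, S, T, U, V
  1-simplices (18): PQ, PR, PS, PT, PU, QR, QS, QT, QU, QV, RT, RU, RV, ST, SU, SV, TU, UV
  2-simplices (12): PQS, PQU, PRT, PRU, PST, QRT, QRV, QSV, QTU, RUV, STU, SUV

Hence C_0 ≅ Z^7, C_1 ≅ Z^18, C_2 ≅ Z^12.

The boundary map ∂_1: C_1 → C_0 maps an edge to its endpoints' difference, ∂[p,q] = q − p.
The resulting 7×18 matrix has rank 6, and its Smith normal form has invariant factors (1,1,1,1,1,1).

Boundary ∂_2: C_2 → C_1 acts by ∂[p,q,r] = [q,r] − [p,r] + [p,q]. For instance
  ∂QTU = TU − QU + QT,
  ∂SUV = UV − SV + SU.
The 18×12 boundary matrix has rank 12 and Smith normal form diag(1,1,1,1,1,1,1,1,1,1,1,2).

From H_k ≅ ker(∂_k) / im(∂_{k+1}) we obtain:

  H_0: rank C_0 − rank ∂_1 = 7 − 6 = 1, and the invariant factors of ∂_1 are all 1, so H_0 = Z.
  H_1: rank ker ∂_1 − rank ∂_2 = (18 − 6) − 12 = 0, and ∂_2 has invariant factor 2 > 1, so H_1 = Z/2.
  H_2: rank ker ∂_2 − rank ∂_3 = (12 − 12) − 0 = 0, and there is no ∂_3, so H_2 = 0.

As a check, the Euler characteristic is 7 − 18 + 12 = 1, which agrees with 1 − 0 + 0 = 1.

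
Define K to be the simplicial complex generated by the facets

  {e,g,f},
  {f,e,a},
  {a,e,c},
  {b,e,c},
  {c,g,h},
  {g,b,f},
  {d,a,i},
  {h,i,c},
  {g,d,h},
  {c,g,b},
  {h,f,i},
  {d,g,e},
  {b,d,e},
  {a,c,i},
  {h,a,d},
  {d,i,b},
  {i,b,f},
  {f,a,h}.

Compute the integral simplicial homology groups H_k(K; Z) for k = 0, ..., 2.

H_0 = Z,  H_1 = Z ⊕ Z/2,  H_2 = 0.

Fix the vertex order a < b < c < d < e < f < g < h < i and write every simplex with vertices in increasing order. Then dim K = 2 and the simplices of K are:

  0-simplices (9): a, b, c, d, e, f, g, h, i
  1-simplices (27): ac, ad, ae, af, ah, ai, bc, bd, be, bf, bg, bi, ce, cg, ch, ci, de, dg, dh, di, ef, eg, fg, fh, fi, gh, hi
  2-simplices (18): ace, aci, adh, adi, aef, afh, bce, bcg, bde, bdi, bfg, bfi, cgh, chi, deg, dgh, efg, fhi

so the chain groups are C_0 ≅ Z^9, C_1 ≅ Z^27, C_2 ≅ Z^18.

∂_1: C_1 → C_0 maps an edge to its endpoints' difference, ∂[p,q] = q − p.
As a 9×27 matrix over Z this has rank 8, with invariant factors (1,1,1,1,1,1,1,1).

The boundary map ∂_2: C_2 → C_1 maps a triangle to the signed sum of its edges. For instance
  ∂adh = dh − ah + ad,
  ∂adi = di − ai + ad.
This gives a 27×18 integer matrix of rank 18; reducing to Smith normal form yields diagonal entries (1,1,1,1,1,1,1,1,1,1,1,1,1,1,1,1,1,2).

Reading off H_k = ker ∂_k / im ∂_{k+1}:

  H_0: rank C_0 − rank ∂_1 = 9 − 8 = 1, and the invariant factors of ∂_1 are all 1, so H_0 = Z.
  H_1: rank ker ∂_1 − rank ∂_2 = (27 − 8) − 18 = 1, and ∂_2 has invariant factor 2 > 1, so H_1 = Z ⊕ Z/2.
  H_2: rank ker ∂_2 − rank ∂_3 = (18 − 18) − 0 = 0, and there is no ∂_3, so H_2 = 0.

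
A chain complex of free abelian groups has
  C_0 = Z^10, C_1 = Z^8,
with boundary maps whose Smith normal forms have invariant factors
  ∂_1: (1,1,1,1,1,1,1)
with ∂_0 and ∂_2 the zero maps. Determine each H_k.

H_0: b_0 = 10 − 0 − 7 = 3; torsion from ∂_1 factors > 1: none. So H_0 ≅ Z^3.
H_1: b_1 = 8 − 7 − 0 = 1; torsion from ∂_2 factors > 1: none. So H_1 ≅ Z.

H_0 ≅ Z^3,  H_1 ≅ Z.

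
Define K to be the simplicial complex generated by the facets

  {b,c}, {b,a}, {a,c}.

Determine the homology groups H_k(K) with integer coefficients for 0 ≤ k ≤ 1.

H_0 ≅ Z,  H_1 ≅ Z.

Fix the vertex order a < b < c and write every simplex with vertices in increasing order. Then dim K = 1 and the simplices of K are:

  0-simplices (3): a, b, c
  1-simplices (3): ab, ac, bc

so the chain groups are C_0 ≅ Z^3, C_1 ≅ Z^3.

The boundary map ∂_1: C_1 → C_0 maps an edge to its endpoints' difference, ∂[p,q] = q − p.
As a 3×3 matrix over Z this has rank 2, with invariant factors (1,1).

From H_k ≅ ker(∂_k) / im(∂_{k+1}) we obtain:

  H_0: rank C_0 − rank ∂_1 = 3 − 2 = 1, and the invariant factors of ∂_1 are all 1, so H_0 ≅ Z.
  H_1: rank ker ∂_1 − rank ∂_2 = (3 − 2) − 0 = 1, and there is no ∂_2, so H_1 ≅ Z.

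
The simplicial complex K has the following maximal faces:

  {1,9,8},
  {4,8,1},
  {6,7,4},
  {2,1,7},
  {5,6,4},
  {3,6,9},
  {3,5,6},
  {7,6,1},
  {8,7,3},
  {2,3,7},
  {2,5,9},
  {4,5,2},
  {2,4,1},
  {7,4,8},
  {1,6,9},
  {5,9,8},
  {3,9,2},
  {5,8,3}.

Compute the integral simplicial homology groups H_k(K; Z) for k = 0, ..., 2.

K has 9 vertices, 27 edges, 18 triangles.
rank ∂_0 = 0, rank ∂_1 = 8 ⇒ b_0 = 9 − 0 − 8 = 1; all invariant factors of ∂_1 are 1 so no torsion. So H_0 ≅ Z.
rank ∂_1 = 8, rank ∂_2 = 18 ⇒ b_1 = 27 − 8 − 18 = 1; ∂_2 has invariant factor(s) [2] giving torsion. So H_1 ≅ Z ⊕ Z/2Z.
rank ∂_2 = 18, rank ∂_3 = 0 ⇒ b_2 = 18 − 18 − 0 = 0. So H_2 ≅ 0.

H_0 ≅ Z,  H_1 ≅ Z ⊕ Z/2Z,  H_2 = 0.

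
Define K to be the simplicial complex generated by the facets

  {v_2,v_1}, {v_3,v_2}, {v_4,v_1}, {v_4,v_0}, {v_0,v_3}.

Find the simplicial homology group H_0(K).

H_0 = Z.

Fix the vertex order v_0 < v_1 < v_2 < v_3 < v_4 and write every simplex with vertices in increasing order. Then dim K = 1 and the simplices of K are:

  0-simplices (5): [v_0], [v_1], [v_2], [v_3], [v_4]
  1-simplices (5): [v_0,v_3], [v_0,v_4], [v_1,v_2], [v_1,v_4], [v_2,v_3]

giving chain groups C_0 ≅ Z^5, C_1 ≅ Z^5.

∂_1: C_1 → C_0 maps an edge to its endpoints' difference, ∂[p,q] = q − p. For instance
  ∂[v_0,v_3] = [v_3] − [v_0].
The 5×5 boundary matrix has rank 4 and Smith normal form diag(1,1,1,1).

From H_k ≅ ker(∂_k) / im(∂_{k+1}) we obtain:

  H_0: rank C_0 − rank ∂_1 = 5 − 4 = 1, and the invariant factors of ∂_1 are all 1, so H_0 ≅ Z.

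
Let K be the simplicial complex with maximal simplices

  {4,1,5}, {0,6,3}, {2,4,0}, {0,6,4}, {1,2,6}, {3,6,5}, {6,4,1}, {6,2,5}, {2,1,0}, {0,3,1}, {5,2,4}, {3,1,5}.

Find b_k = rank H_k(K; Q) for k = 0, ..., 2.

Order the vertices as 0 < 1 < 2 < 3 < 4 < 5 < 6. Listing each simplex with vertices in this order, K has dimension 2 with simplices:

  0-simplices (7): [0], [1], [2], [3], [4], [5], [6]
  1-simplices (18): [0,1], [0,2], [0,3], [0,4], [0,6], [1,2], [1,3], [1,4], [1,5], [1,6], [2,4], [2,5], [2,6], [3,5], [3,6], [4,5], [4,6], [5,6]
  2-simplices (12): [0,1,2], [0,1,3], [0,2,4], [0,3,6], [0,4,6], [1,2,6], [1,3,5], [1,4,5], [1,4,6], [2,4,5], [2,5,6], [3,5,6]

Hence C_0 ≅ Z^7, C_1 ≅ Z^18, C_2 ≅ Z^12.

The boundary map ∂_1: C_1 → C_0 is given by ∂[p,q] = [q] − [p].
The 7×18 boundary matrix has rank 6 and Smith normal form diag(1,1,1,1,1,1).

The boundary map ∂_2: C_2 → C_1 acts by ∂[p,q,r] = [q,r] − [p,r] + [p,q]. For instance
  ∂[2,5,6] = [5,6] − [2,6] + [2,5],
  ∂[1,4,6] = [4,6] − [1,6] + [1,4].
As a 18×12 matrix over Z this has rank 12, with invariant factors (1,1,1,1,1,1,1,1,1,1,1,2).

Now H_k = ker ∂_k / im ∂_{k+1}, so:

  H_0: rank C_0 − rank ∂_1 = 7 − 6 = 1, and the invariant factors of ∂_1 are all 1, so H_0 ≅ Z.
  H_1: rank ker ∂_1 − rank ∂_2 = (18 − 6) − 12 = 0, and ∂_2 has invariant factor 2 > 1, so H_1 ≅ Z/2.
  H_2: rank ker ∂_2 − rank ∂_3 = (12 − 12) − 0 = 0, and there is no ∂_3, so H_2 ≅ 0.

Hence the Betti numbers are b_0 = 1, b_1 = 0, b_2 = 0.

b_0 = 1, b_1 = 0, b_2 = 0.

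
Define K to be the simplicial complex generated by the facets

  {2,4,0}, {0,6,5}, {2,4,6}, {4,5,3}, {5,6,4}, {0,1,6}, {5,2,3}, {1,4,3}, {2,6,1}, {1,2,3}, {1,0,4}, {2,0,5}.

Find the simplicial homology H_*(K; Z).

We work with the vertex ordering 0 < 1 < 2 < 3 < 4 < 5 < 6. The simplices of K, each written with vertices in increasing order, are:

  0-simplices (7): [0], [1], [2], [3], [4], [5], [6]
  1-simplices (18): [0,1], [0,2], [0,4], [0,5], [0,6], [1,2], [1,3], [1,4], [1,6], [2,3], [2,4], [2,5], [2,6], [3,4], [3,5], [4,5], [4,6], [5,6]
  2-simplices (12): [0,1,4], [0,1,6], [0,2,4], [0,2,5], [0,5,6], [1,2,3], [1,2,6], [1,3,4], [2,3,5], [2,4,6], [3,4,5], [4,5,6]

Hence C_0 ≅ Z^7, C_1 ≅ Z^18, C_2 ≅ Z^12.

Boundary ∂_1: C_1 → C_0 is given by ∂[p,q] = [q] − [p]. For instance
  ∂[2,6] = [6] − [2].
The 7×18 boundary matrix has rank 6 and Smith normal form diag(1,1,1,1,1,1).

The boundary map ∂_2: C_2 → C_1 maps a triangle to the signed sum of its edges. For instance
  ∂[1,2,6] = [2,6] − [1,6] + [1,2],
  ∂[4,5,6] = [5,6] − [4,6] + [4,5].
The 18×12 boundary matrix has rank 12 and Smith normal form diag(1,1,1,1,1,1,1,1,1,1,1,2).

Computing H_k = (kernel of ∂_k) / (image of ∂_{k+1}):

  H_0: rank C_0 − rank ∂_1 = 7 − 6 = 1, and the invariant factors of ∂_1 are all 1, so H_0 ≅ Z.
  H_1: rank ker ∂_1 − rank ∂_2 = (18 − 6) − 12 = 0, and ∂_2 has invariant factor 2 > 1, so H_1 ≅ Z/2.
  H_2: rank ker ∂_2 − rank ∂_3 = (12 − 12) − 0 = 0, and there is no ∂_3, so H_2 ≅ 0.

As a check, the Euler characteristic is 7 − 18 + 12 = 1, which agrees with 1 − 0 + 0 = 1.

H_0 = Z,  H_1 = Z/2,  H_2 = 0.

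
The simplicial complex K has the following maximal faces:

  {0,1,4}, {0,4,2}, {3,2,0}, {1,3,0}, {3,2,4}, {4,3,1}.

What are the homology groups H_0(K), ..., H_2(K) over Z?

H_0 ≅ Z,  H_1 = 0,  H_2 ≅ Z.

Take the total order 0 < 1 < 2 < 3 < 4 on the vertex set. Then K (dimension 2) consists of the simplices:

  0-simplices (5): [0], [1], [2], [3], [4]
  1-simplices (9): [0,1], [0,2], [0,3], [0,4], [1,3], [1,4], [2,3], [2,4], [3,4]
  2-simplices (6): [0,1,3], [0,1,4], [0,2,3], [0,2,4], [1,3,4], [2,3,4]

so the chain groups are C_0 ≅ Z^5, C_1 ≅ Z^9, C_2 ≅ Z^6.

Boundary ∂_1: C_1 → C_0 is given by ∂[p,q] = [q] − [p].
As a 5×9 matrix over Z this has rank 4, with invariant factors (1,1,1,1).

The boundary map ∂_2: C_2 → C_1 acts by ∂[p,q,r] = [q,r] − [p,r] + [p,q]. For instance
  ∂[0,1,3] = [1,3] − [0,3] + [0,1],
  ∂[0,2,4] = [2,4] − [0,4] + [0,2].
The resulting 9×6 matrix has rank 5, and its Smith normal form has invariant factors (1,1,1,1,1).

Computing H_k = (kernel of ∂_k) / (image of ∂_{k+1}):

  H_0: rank C_0 − rank ∂_1 = 5 − 4 = 1, and the invariant factors of ∂_1 are all 1, so H_0 ≅ Z.
  H_1: rank ker ∂_1 − rank ∂_2 = (9 − 4) − 5 = 0, and the invariant factors of ∂_2 are all 1, so H_1 ≅ 0.
  H_2: rank ker ∂_2 − rank ∂_3 = (6 − 5) − 0 = 1, and there is no ∂_3, so H_2 ≅ Z.

As a check, the Euler characteristic is 5 − 9 + 6 = 2, which agrees with 1 − 0 + 1 = 2.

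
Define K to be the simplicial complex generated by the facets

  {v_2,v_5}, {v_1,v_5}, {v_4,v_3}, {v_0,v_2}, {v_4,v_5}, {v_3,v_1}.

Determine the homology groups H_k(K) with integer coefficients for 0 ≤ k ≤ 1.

H_0 = Z,  H_1 = Z.

Fix the vertex order v_0 < v_1 < v_2 < v_3 < v_4 < v_5 and write every simplex with vertices in increasing order. Then dim K = 1 and the simplices of K are:

  0-simplices (6): [v_0], [v_1], [v_2], [v_3], [v_4], [v_5]
  1-simplices (6): [v_0,v_2], [v_1,v_3], [v_1,v_5], [v_2,v_5], [v_3,v_4], [v_4,v_5]

giving chain groups C_0 ≅ Z^6, C_1 ≅ Z^6.

∂_1: C_1 → C_0 sends each edge [p,q] (with p < q) to q − p.
The 6×6 boundary matrix has rank 5 and Smith normal form diag(1,1,1,1,1).

Reading off H_k = ker ∂_k / im ∂_{k+1}:

  H_0: rank C_0 − rank ∂_1 = 6 − 5 = 1, and the invariant factors of ∂_1 are all 1, so H_0 = Z.
  H_1: rank ker ∂_1 − rank ∂_2 = (6 − 5) − 0 = 1, and there is no ∂_2, so H_1 = Z.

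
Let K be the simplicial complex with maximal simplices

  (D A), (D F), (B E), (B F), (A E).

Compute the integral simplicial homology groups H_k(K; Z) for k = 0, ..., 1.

Take the total order A < B < D < E < F on the vertex set. Then K (dimension 1) consists of the simplices:

  0-simplices (5): A, B, D, E, F
  1-simplices (5): AD, AE, BE, BF, DF

giving chain groups C_0 ≅ Z^5, C_1 ≅ Z^5.

Boundary ∂_1: C_1 → C_0 is given by ∂[p,q] = [q] − [p]. For instance
  ∂AE = E − A.
This gives a 5×5 integer matrix of rank 4; reducing to Smith normal form yields diagonal entries (1,1,1,1).

Now H_k = ker ∂_k / im ∂_{k+1}, so:

  H_0: rank C_0 − rank ∂_1 = 5 − 4 = 1, and the invariant factors of ∂_1 are all 1, so H_0 = Z.
  H_1: rank ker ∂_1 − rank ∂_2 = (5 − 4) − 0 = 1, and there is no ∂_2, so H_1 = Z.

H_0 = Z,  H_1 = Z.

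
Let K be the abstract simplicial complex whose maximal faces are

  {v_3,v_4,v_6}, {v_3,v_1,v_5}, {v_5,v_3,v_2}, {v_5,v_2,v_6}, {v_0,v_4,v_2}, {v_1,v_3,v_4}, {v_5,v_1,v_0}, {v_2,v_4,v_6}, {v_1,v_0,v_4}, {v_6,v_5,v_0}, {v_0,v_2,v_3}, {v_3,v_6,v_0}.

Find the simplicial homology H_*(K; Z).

H_0 ≅ Z,  H_1 ≅ Z/2,  H_2 = 0.

Order the vertices as v_0 < v_1 < v_2 < v_3 < v_4 < v_5 < v_6. Listing each simplex with vertices in this order, K has dimension 2 with simplices:

  0-simplices (7): [v_0], [v_1], [v_2], [v_3], [v_4], [v_5], [v_6]
  1-simplices (18): (18 of them)
  2-simplices (12): (12 of them)

so the chain groups are C_0 ≅ Z^7, C_1 ≅ Z^18, C_2 ≅ Z^12.

∂_1: C_1 → C_0 maps an edge to its endpoints' difference, ∂[p,q] = q − p. For instance
  ∂[v_5,v_6] = [v_6] − [v_5].
The 7×18 boundary matrix has rank 6 and Smith normal form diag(1,1,1,1,1,1).

The boundary map ∂_2: C_2 → C_1 sends each 2-simplex [p,q,r] to [q,r] − [p,r] + [p,q]. For instance
  ∂[v_1,v_3,v_5] = [v_3,v_5] − [v_1,v_5] + [v_1,v_3],
  ∂[v_0,v_2,v_3] = [v_2,v_3] − [v_0,v_3] + [v_0,v_2].
This gives a 18×12 integer matrix of rank 12; reducing to Smith normal form yields diagonal entries (1,1,1,1,1,1,1,1,1,1,1,2).

Reading off H_k = ker ∂_k / im ∂_{k+1}:

  H_0: rank C_0 − rank ∂_1 = 7 − 6 = 1, and the invariant factors of ∂_1 are all 1, so H_0 = Z.
  H_1: rank ker ∂_1 − rank ∂_2 = (18 − 6) − 12 = 0, and ∂_2 has invariant factor 2 > 1, so H_1 = Z/2.
  H_2: rank ker ∂_2 − rank ∂_3 = (12 − 12) − 0 = 0, and there is no ∂_3, so H_2 = 0.

(K is a triangulation of the real projective plane RP^2.)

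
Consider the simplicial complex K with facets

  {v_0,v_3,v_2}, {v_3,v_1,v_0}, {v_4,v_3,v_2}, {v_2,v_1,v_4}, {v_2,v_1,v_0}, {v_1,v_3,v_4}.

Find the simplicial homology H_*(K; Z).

H_0 = Z,  H_1 = 0,  H_2 = Z.

K has 5 vertices, 9 edges, 6 triangles.
rank ∂_0 = 0, rank ∂_1 = 4 ⇒ b_0 = 5 − 0 − 4 = 1; all invariant factors of ∂_1 are 1 so no torsion. So H_0 ≅ Z.
rank ∂_1 = 4, rank ∂_2 = 5 ⇒ b_1 = 9 − 4 − 5 = 0; all invariant factors of ∂_2 are 1 so no torsion. So H_1 ≅ 0.
rank ∂_2 = 5, rank ∂_3 = 0 ⇒ b_2 = 6 − 5 − 0 = 1. So H_2 ≅ Z.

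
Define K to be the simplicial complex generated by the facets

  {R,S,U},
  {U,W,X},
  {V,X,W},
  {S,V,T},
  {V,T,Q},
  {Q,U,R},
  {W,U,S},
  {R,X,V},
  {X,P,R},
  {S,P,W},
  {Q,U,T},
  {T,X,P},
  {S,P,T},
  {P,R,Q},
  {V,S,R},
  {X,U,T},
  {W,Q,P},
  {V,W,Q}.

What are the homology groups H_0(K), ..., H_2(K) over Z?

H_0 ≅ Z,  H_1 ≅ Z^2,  H_2 ≅ Z.

We work with the vertex ordering P < Q < R < S < T < U < V < W < X. The simplices of K, each written with vertices in increasing order, are:

  0-simplices (9): P, Q, R, S, T, U, V, W, X
  1-simplices (27): PQ, PR, PS, PT, PW, PX, QR, QT, QU, QV, QW, RS, RU, RV, RX, ST, SU, SV, SW, TU, TV, TX, UW, UX, VW, VX, WX
  2-simplices (18): PQR, PQW, PRX, PST, PSW, PTX, QRU, QTU, QTV, QVW, RSU, RSV, RVX, STV, SUW, TUX, UWX, VWX

Hence C_0 ≅ Z^9, C_1 ≅ Z^27, C_2 ≅ Z^18.

Boundary ∂_1: C_1 → C_0 sends each edge [p,q] (with p < q) to q − p. For instance
  ∂VX = X − V.
As a 9×27 matrix over Z this has rank 8, with invariant factors (1,1,1,1,1,1,1,1).

Boundary ∂_2: C_2 → C_1 maps a triangle to the signed sum of its edges. For instance
  ∂RSV = SV − RV + RS,
  ∂PST = ST − PT + PS.
This gives a 27×18 integer matrix of rank 17; reducing to Smith normal form yields diagonal entries (1,1,1,1,1,1,1,1,1,1,1,1,1,1,1,1,1).

Now H_k = ker ∂_k / im ∂_{k+1}, so:

  H_0: rank C_0 − rank ∂_1 = 9 − 8 = 1, and the invariant factors of ∂_1 are all 1, so H_0 = Z.
  H_1: rank ker ∂_1 − rank ∂_2 = (27 − 8) − 17 = 2, and the invariant factors of ∂_2 are all 1, so H_1 = Z^2.
  H_2: rank ker ∂_2 − rank ∂_3 = (18 − 17) − 0 = 1, and there is no ∂_3, so H_2 = Z.

(K is a triangulation of the torus T^2.)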